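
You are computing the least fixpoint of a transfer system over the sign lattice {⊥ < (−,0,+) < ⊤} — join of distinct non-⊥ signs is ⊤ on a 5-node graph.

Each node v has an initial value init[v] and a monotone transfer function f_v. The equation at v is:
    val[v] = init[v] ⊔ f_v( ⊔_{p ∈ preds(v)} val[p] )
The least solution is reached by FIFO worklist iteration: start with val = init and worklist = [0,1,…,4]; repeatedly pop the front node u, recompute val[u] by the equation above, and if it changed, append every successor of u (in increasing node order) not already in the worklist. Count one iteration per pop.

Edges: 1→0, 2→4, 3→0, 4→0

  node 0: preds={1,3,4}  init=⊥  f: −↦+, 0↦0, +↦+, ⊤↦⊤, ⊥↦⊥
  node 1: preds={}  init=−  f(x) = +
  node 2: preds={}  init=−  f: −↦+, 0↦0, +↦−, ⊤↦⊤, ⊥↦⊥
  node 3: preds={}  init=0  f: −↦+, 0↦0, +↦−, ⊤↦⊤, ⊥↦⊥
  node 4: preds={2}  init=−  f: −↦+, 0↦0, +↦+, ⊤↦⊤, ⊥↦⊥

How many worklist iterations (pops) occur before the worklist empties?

6

Worklist (6 pops):
  #1 pop 0: in=⊤ → ⊤ (was ⊥); enqueue []
  #2 pop 1: in=⊥ → ⊤ (was −); enqueue [0]
  #3 pop 2: in=⊥ → − (no change)
  #4 pop 3: in=⊥ → 0 (no change)
  #5 pop 4: in=− → ⊤ (was −); enqueue []
  #6 pop 0: in=⊤ → ⊤ (no change)

Fixpoint:
  val[0] = ⊤
  val[1] = ⊤
  val[2] = −
  val[3] = 0
  val[4] = ⊤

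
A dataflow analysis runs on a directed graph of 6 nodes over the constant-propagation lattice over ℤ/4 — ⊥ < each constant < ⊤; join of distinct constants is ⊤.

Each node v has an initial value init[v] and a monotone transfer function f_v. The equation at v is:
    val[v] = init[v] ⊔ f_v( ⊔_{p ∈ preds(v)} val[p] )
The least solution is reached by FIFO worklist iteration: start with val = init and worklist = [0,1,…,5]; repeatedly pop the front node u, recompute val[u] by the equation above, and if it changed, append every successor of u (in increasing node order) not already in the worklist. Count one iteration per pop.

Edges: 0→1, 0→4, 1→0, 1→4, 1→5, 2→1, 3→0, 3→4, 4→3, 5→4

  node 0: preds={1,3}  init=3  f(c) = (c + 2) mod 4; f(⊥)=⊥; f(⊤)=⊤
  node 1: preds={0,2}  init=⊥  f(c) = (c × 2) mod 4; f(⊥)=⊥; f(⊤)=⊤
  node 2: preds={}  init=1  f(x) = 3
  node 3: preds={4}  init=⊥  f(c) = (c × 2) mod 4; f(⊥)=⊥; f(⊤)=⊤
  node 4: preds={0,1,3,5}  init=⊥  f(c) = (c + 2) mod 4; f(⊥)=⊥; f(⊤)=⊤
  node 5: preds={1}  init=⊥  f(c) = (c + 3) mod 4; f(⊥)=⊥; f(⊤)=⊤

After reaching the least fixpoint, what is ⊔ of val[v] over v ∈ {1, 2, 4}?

⊤

Iteration log — 11 steps:
  step 1. node 0  ⊔preds=⊥  new=3  stable
  step 2. node 1  ⊔preds=⊤  new=⊤  old=⊥  +wl: 0
  step 3. node 2  ⊔preds=⊥  new=⊤  old=1  +wl: 1
  step 4. node 3  ⊔preds=⊥  new=⊥  stable
  step 5. node 4  ⊔preds=⊤  new=⊤  old=⊥  +wl: 3
  step 6. node 5  ⊔preds=⊤  new=⊤  old=⊥  +wl: 4
  step 7. node 0  ⊔preds=⊤  new=⊤  old=3  +wl: 
  step 8. node 1  ⊔preds=⊤  new=⊤  stable
  step 9. node 3  ⊔preds=⊤  new=⊤  old=⊥  +wl: 0
  step 10. node 4  ⊔preds=⊤  new=⊤  stable
  step 11. node 0  ⊔preds=⊤  new=⊤  stable

Least fixpoint reached:
  node 0: ⊤
  node 1: ⊤
  node 2: ⊤
  node 3: ⊤
  node 4: ⊤
  node 5: ⊤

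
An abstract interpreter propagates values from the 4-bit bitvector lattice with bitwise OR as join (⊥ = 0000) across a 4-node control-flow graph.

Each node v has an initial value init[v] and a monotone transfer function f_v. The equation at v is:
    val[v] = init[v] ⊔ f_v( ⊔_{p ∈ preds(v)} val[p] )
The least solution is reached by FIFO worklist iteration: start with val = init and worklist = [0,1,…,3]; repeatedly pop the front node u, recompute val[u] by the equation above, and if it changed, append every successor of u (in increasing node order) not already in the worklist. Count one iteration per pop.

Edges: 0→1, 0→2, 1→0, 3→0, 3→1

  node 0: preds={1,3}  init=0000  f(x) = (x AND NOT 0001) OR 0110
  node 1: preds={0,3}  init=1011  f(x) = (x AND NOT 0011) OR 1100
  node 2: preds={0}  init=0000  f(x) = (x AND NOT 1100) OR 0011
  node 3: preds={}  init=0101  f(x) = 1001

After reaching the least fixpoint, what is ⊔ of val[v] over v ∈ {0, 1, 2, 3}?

Iteration log — 6 steps:
  step 1. node 0  ⊔preds=1111  new=1110  old=0000  +wl: 
  step 2. node 1  ⊔preds=1111  new=1111  old=1011  +wl: 0
  step 3. node 2  ⊔preds=1110  new=0011  old=0000  +wl: 
  step 4. node 3  ⊔preds=0000  new=1101  old=0101  +wl: 1
  step 5. node 0  ⊔preds=1111  new=1110  stable
  step 6. node 1  ⊔preds=1111  new=1111  stable

Least fixpoint reached:
  node 0: 1110
  node 1: 1111
  node 2: 0011
  node 3: 1101

1111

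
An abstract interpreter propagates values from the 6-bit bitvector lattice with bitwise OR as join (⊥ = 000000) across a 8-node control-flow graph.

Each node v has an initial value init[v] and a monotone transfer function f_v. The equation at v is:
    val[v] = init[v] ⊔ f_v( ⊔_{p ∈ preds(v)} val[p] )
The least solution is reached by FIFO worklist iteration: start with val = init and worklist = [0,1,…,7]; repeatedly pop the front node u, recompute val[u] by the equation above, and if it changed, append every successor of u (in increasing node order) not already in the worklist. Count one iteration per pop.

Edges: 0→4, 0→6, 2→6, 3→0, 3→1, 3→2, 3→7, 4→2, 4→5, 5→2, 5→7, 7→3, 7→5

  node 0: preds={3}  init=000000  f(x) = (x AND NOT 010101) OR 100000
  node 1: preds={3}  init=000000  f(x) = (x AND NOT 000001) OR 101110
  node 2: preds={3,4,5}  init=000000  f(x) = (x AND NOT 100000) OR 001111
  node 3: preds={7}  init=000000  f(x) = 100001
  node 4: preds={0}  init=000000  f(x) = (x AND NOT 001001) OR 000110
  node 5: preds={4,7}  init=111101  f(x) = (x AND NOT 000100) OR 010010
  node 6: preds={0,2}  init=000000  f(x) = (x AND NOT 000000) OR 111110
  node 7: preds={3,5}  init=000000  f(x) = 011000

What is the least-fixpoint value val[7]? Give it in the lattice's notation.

Worklist (13 pops):
  #1 pop 0: in=000000 → 100000 (was 000000); enqueue []
  #2 pop 1: in=000000 → 101110 (was 000000); enqueue []
  #3 pop 2: in=111101 → 011111 (was 000000); enqueue []
  #4 pop 3: in=000000 → 100001 (was 000000); enqueue [0,1,2]
  #5 pop 4: in=100000 → 100110 (was 000000); enqueue []
  #6 pop 5: in=100110 → 111111 (was 111101); enqueue []
  #7 pop 6: in=111111 → 111111 (was 000000); enqueue []
  #8 pop 7: in=111111 → 011000 (was 000000); enqueue [3,5]
  #9 pop 0: in=100001 → 100000 (no change)
  #10 pop 1: in=100001 → 101110 (no change)
  #11 pop 2: in=111111 → 011111 (no change)
  #12 pop 3: in=011000 → 100001 (no change)
  #13 pop 5: in=111110 → 111111 (no change)

Fixpoint:
  val[0] = 100000
  val[1] = 101110
  val[2] = 011111
  val[3] = 100001
  val[4] = 100110
  val[5] = 111111
  val[6] = 111111
  val[7] = 011000

011000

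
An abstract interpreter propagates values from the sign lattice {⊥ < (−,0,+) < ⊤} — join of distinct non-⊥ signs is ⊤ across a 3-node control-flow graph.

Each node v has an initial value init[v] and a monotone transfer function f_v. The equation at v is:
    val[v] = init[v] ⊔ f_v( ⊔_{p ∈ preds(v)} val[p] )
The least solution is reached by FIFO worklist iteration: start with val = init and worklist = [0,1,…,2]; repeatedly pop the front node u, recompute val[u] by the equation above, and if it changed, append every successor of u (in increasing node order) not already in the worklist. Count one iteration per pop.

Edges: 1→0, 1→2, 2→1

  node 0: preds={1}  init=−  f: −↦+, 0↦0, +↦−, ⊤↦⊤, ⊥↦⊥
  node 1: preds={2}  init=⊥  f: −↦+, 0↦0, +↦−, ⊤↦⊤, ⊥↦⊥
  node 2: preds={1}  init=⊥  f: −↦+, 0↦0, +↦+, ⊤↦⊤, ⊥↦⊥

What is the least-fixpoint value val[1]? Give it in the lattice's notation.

Iteration log — 3 steps:
  step 1. node 0  ⊔preds=⊥  new=−  stable
  step 2. node 1  ⊔preds=⊥  new=⊥  stable
  step 3. node 2  ⊔preds=⊥  new=⊥  stable

Least fixpoint reached:
  node 0: −
  node 1: ⊥
  node 2: ⊥

⊥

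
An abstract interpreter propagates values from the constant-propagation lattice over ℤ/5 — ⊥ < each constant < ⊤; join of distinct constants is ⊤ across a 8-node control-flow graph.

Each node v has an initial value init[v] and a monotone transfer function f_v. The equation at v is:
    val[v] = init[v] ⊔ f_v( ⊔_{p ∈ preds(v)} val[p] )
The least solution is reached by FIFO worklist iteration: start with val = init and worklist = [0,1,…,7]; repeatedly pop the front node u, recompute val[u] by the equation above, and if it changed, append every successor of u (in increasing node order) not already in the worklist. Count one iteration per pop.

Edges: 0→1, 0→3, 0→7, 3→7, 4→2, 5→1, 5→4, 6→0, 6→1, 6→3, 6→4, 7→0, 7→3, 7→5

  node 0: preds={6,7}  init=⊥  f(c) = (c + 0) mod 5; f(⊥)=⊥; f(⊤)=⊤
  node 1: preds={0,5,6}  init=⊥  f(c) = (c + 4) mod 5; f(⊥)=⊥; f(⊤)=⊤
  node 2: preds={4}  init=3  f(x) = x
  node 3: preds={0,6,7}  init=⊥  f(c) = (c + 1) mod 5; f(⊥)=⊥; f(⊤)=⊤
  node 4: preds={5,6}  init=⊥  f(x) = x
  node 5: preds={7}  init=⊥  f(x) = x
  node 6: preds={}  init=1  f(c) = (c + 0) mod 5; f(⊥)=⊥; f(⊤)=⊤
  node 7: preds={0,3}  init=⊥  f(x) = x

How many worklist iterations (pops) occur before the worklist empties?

16

Iteration log — 16 steps:
  step 1. node 0  ⊔preds=1  new=1  old=⊥  +wl: 
  step 2. node 1  ⊔preds=1  new=0  old=⊥  +wl: 
  step 3. node 2  ⊔preds=⊥  new=3  stable
  step 4. node 3  ⊔preds=1  new=2  old=⊥  +wl: 
  step 5. node 4  ⊔preds=1  new=1  old=⊥  +wl: 2
  step 6. node 5  ⊔preds=⊥  new=⊥  stable
  step 7. node 6  ⊔preds=⊥  new=1  stable
  step 8. node 7  ⊔preds=⊤  new=⊤  old=⊥  +wl: 0,3,5
  step 9. node 2  ⊔preds=1  new=⊤  old=3  +wl: 
  step 10. node 0  ⊔preds=⊤  new=⊤  old=1  +wl: 1,7
  step 11. node 3  ⊔preds=⊤  new=⊤  old=2  +wl: 
  step 12. node 5  ⊔preds=⊤  new=⊤  old=⊥  +wl: 4
  step 13. node 1  ⊔preds=⊤  new=⊤  old=0  +wl: 
  step 14. node 7  ⊔preds=⊤  new=⊤  stable
  step 15. node 4  ⊔preds=⊤  new=⊤  old=1  +wl: 2
  step 16. node 2  ⊔preds=⊤  new=⊤  stable

Least fixpoint reached:
  node 0: ⊤
  node 1: ⊤
  node 2: ⊤
  node 3: ⊤
  node 4: ⊤
  node 5: ⊤
  node 6: 1
  node 7: ⊤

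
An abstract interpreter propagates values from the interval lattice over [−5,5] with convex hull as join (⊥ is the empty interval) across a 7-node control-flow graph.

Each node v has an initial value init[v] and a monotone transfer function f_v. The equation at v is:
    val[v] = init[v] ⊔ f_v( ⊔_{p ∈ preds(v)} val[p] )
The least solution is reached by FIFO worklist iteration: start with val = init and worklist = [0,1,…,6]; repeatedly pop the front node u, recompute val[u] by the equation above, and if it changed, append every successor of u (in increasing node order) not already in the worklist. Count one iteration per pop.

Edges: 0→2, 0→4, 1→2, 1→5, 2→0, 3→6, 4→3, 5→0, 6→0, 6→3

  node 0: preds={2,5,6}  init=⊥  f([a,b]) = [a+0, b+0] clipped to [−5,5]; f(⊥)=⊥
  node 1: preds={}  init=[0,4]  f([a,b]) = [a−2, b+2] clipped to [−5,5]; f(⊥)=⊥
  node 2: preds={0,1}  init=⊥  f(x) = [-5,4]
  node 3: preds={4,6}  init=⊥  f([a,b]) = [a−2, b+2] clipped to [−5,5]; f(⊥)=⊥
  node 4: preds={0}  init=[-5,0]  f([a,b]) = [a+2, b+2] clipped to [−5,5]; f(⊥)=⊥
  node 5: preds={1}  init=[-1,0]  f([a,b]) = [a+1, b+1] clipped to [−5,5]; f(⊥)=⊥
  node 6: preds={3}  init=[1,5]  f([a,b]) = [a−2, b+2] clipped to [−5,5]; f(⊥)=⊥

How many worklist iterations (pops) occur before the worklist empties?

Iteration log — 11 steps:
  step 1. node 0  ⊔preds=[-1,5]  new=[-1,5]  old=⊥  +wl: 
  step 2. node 1  ⊔preds=⊥  new=[0,4]  stable
  step 3. node 2  ⊔preds=[-1,5]  new=[-5,4]  old=⊥  +wl: 0
  step 4. node 3  ⊔preds=[-5,5]  new=[-5,5]  old=⊥  +wl: 
  step 5. node 4  ⊔preds=[-1,5]  new=[-5,5]  old=[-5,0]  +wl: 3
  step 6. node 5  ⊔preds=[0,4]  new=[-1,5]  old=[-1,0]  +wl: 
  step 7. node 6  ⊔preds=[-5,5]  new=[-5,5]  old=[1,5]  +wl: 
  step 8. node 0  ⊔preds=[-5,5]  new=[-5,5]  old=[-1,5]  +wl: 2,4
  step 9. node 3  ⊔preds=[-5,5]  new=[-5,5]  stable
  step 10. node 2  ⊔preds=[-5,5]  new=[-5,4]  stable
  step 11. node 4  ⊔preds=[-5,5]  new=[-5,5]  stable

Least fixpoint reached:
  node 0: [-5,5]
  node 1: [0,4]
  node 2: [-5,4]
  node 3: [-5,5]
  node 4: [-5,5]
  node 5: [-1,5]
  node 6: [-5,5]

11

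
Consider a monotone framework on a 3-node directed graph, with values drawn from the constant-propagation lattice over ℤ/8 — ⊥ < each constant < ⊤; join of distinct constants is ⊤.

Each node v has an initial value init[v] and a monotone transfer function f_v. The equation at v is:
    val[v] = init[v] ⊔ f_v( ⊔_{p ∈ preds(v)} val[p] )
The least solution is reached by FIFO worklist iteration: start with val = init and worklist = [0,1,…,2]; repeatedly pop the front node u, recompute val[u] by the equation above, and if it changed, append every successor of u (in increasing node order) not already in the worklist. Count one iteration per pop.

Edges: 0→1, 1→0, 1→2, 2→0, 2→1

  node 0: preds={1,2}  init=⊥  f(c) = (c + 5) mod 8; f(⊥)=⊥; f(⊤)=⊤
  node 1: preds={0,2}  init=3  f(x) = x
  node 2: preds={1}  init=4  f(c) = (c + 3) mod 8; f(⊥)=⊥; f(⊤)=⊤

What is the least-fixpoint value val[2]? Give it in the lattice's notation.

Worklist (5 pops):
  #1 pop 0: in=⊤ → ⊤ (was ⊥); enqueue []
  #2 pop 1: in=⊤ → ⊤ (was 3); enqueue [0]
  #3 pop 2: in=⊤ → ⊤ (was 4); enqueue [1]
  #4 pop 0: in=⊤ → ⊤ (no change)
  #5 pop 1: in=⊤ → ⊤ (no change)

Fixpoint:
  val[0] = ⊤
  val[1] = ⊤
  val[2] = ⊤

⊤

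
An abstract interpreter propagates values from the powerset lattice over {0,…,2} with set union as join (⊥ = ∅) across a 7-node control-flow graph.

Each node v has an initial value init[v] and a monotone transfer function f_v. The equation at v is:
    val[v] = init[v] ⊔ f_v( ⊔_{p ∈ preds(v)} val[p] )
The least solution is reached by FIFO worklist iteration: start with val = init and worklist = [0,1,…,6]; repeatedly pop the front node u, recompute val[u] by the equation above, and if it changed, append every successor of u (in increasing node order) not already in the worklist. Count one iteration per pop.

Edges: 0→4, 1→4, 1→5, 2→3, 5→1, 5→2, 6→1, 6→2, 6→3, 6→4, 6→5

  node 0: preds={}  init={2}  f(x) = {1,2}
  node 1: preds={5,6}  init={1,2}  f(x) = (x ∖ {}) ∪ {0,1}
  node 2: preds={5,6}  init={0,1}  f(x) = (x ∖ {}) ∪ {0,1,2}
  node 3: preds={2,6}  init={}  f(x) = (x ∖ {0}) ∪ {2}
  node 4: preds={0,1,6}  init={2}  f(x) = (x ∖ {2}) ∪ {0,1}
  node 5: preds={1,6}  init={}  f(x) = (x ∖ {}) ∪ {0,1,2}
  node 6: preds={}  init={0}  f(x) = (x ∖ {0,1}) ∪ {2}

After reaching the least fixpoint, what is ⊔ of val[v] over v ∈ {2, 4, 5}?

Trace (12 dequeues):
  [1] u=0 | in {} | out {1,2} | prev {2} | push {}
  [2] u=1 | in {0} | out {0,1,2} | prev {1,2} | push {}
  [3] u=2 | in {0} | out {0,1,2} | prev {0,1} | push {}
  [4] u=3 | in {0,1,2} | out {1,2} | prev {} | push {}
  [5] u=4 | in {0,1,2} | out {0,1,2} | prev {2} | push {}
  [6] u=5 | in {0,1,2} | out {0,1,2} | prev {} | push {1,2}
  [7] u=6 | in {} | out {0,2} | prev {0} | push {3,4,5}
  [8] u=1 | in {0,1,2} | out {0,1,2} | ==
  [9] u=2 | in {0,1,2} | out {0,1,2} | ==
  [10] u=3 | in {0,1,2} | out {1,2} | ==
  [11] u=4 | in {0,1,2} | out {0,1,2} | ==
  [12] u=5 | in {0,1,2} | out {0,1,2} | ==

Converged values:
  [0] {1,2}
  [1] {0,1,2}
  [2] {0,1,2}
  [3] {1,2}
  [4] {0,1,2}
  [5] {0,1,2}
  [6] {0,2}

{0,1,2}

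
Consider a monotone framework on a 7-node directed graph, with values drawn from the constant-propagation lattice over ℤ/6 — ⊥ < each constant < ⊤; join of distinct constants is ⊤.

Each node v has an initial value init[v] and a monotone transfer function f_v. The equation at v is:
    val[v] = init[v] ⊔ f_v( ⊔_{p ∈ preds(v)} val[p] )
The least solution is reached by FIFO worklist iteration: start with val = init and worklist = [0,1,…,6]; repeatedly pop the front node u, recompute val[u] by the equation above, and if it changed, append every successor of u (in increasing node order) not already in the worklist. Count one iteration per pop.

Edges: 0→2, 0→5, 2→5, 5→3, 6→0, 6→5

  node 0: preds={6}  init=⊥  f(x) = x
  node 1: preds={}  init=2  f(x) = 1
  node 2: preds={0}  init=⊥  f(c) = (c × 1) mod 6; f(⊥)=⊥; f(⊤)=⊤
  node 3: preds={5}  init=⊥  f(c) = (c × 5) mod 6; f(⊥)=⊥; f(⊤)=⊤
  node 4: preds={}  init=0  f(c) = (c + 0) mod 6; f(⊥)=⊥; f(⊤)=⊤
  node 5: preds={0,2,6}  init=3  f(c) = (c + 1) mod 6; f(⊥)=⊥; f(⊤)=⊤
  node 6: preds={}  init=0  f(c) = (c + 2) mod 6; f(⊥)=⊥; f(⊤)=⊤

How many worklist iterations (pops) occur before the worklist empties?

Trace (8 dequeues):
  [1] u=0 | in 0 | out 0 | prev ⊥ | push {}
  [2] u=1 | in ⊥ | out ⊤ | prev 2 | push {}
  [3] u=2 | in 0 | out 0 | prev ⊥ | push {}
  [4] u=3 | in 3 | out 3 | prev ⊥ | push {}
  [5] u=4 | in ⊥ | out 0 | ==
  [6] u=5 | in 0 | out ⊤ | prev 3 | push {3}
  [7] u=6 | in ⊥ | out 0 | ==
  [8] u=3 | in ⊤ | out ⊤ | prev 3 | push {}

Converged values:
  [0] 0
  [1] ⊤
  [2] 0
  [3] ⊤
  [4] 0
  [5] ⊤
  [6] 0

8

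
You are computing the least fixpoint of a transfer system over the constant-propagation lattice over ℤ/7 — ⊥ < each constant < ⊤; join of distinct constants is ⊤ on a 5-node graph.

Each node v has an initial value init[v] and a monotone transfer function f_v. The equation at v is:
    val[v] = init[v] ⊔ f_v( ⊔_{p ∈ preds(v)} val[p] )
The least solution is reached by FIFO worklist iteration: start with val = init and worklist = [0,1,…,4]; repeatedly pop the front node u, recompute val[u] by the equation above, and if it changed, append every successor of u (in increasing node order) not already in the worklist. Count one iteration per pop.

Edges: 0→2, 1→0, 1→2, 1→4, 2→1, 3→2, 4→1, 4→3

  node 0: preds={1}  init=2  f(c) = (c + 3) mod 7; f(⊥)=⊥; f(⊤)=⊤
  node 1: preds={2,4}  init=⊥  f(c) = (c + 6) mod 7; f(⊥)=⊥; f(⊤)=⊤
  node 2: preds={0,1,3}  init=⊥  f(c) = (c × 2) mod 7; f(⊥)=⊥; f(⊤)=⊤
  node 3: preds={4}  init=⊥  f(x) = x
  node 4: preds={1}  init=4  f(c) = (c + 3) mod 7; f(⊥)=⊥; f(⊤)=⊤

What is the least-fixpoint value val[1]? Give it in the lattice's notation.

Trace (12 dequeues):
  [1] u=0 | in ⊥ | out 2 | ==
  [2] u=1 | in 4 | out 3 | prev ⊥ | push {0}
  [3] u=2 | in ⊤ | out ⊤ | prev ⊥ | push {1}
  [4] u=3 | in 4 | out 4 | prev ⊥ | push {2}
  [5] u=4 | in 3 | out ⊤ | prev 4 | push {3}
  [6] u=0 | in 3 | out ⊤ | prev 2 | push {}
  [7] u=1 | in ⊤ | out ⊤ | prev 3 | push {0,4}
  [8] u=2 | in ⊤ | out ⊤ | ==
  [9] u=3 | in ⊤ | out ⊤ | prev 4 | push {2}
  [10] u=0 | in ⊤ | out ⊤ | ==
  [11] u=4 | in ⊤ | out ⊤ | ==
  [12] u=2 | in ⊤ | out ⊤ | ==

Converged values:
  [0] ⊤
  [1] ⊤
  [2] ⊤
  [3] ⊤
  [4] ⊤

⊤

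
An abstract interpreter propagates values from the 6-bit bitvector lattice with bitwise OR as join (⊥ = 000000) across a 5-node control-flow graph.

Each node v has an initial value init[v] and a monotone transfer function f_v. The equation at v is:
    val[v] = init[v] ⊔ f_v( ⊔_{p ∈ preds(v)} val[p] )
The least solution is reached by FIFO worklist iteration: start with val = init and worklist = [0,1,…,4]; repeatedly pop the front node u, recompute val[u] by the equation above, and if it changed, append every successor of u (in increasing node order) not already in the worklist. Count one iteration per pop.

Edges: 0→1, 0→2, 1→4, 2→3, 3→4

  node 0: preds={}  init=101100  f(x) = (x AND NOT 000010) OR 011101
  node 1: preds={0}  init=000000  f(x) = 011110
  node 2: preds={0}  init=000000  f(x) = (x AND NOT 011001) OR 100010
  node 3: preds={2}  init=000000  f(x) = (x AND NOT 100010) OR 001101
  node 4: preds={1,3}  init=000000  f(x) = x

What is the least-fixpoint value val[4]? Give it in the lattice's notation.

Worklist (5 pops):
  #1 pop 0: in=000000 → 111101 (was 101100); enqueue []
  #2 pop 1: in=111101 → 011110 (was 000000); enqueue []
  #3 pop 2: in=111101 → 100110 (was 000000); enqueue []
  #4 pop 3: in=100110 → 001101 (was 000000); enqueue []
  #5 pop 4: in=011111 → 011111 (was 000000); enqueue []

Fixpoint:
  val[0] = 111101
  val[1] = 011110
  val[2] = 100110
  val[3] = 001101
  val[4] = 011111

011111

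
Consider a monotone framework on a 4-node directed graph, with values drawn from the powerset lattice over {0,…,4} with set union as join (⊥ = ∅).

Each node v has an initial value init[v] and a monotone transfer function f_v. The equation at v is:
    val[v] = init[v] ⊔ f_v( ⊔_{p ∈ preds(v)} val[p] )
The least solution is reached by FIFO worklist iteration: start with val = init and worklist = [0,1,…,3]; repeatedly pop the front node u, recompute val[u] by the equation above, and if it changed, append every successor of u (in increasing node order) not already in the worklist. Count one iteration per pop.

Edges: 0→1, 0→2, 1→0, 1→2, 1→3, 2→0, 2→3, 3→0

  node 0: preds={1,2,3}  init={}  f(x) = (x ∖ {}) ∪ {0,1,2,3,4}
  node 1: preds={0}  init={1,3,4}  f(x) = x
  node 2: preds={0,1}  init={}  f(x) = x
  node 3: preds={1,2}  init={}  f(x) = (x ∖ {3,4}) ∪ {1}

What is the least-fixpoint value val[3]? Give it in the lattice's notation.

Trace (5 dequeues):
  [1] u=0 | in {1,3,4} | out {0,1,2,3,4} | prev {} | push {}
  [2] u=1 | in {0,1,2,3,4} | out {0,1,2,3,4} | prev {1,3,4} | push {0}
  [3] u=2 | in {0,1,2,3,4} | out {0,1,2,3,4} | prev {} | push {}
  [4] u=3 | in {0,1,2,3,4} | out {0,1,2} | prev {} | push {}
  [5] u=0 | in {0,1,2,3,4} | out {0,1,2,3,4} | ==

Converged values:
  [0] {0,1,2,3,4}
  [1] {0,1,2,3,4}
  [2] {0,1,2,3,4}
  [3] {0,1,2}

{0,1,2}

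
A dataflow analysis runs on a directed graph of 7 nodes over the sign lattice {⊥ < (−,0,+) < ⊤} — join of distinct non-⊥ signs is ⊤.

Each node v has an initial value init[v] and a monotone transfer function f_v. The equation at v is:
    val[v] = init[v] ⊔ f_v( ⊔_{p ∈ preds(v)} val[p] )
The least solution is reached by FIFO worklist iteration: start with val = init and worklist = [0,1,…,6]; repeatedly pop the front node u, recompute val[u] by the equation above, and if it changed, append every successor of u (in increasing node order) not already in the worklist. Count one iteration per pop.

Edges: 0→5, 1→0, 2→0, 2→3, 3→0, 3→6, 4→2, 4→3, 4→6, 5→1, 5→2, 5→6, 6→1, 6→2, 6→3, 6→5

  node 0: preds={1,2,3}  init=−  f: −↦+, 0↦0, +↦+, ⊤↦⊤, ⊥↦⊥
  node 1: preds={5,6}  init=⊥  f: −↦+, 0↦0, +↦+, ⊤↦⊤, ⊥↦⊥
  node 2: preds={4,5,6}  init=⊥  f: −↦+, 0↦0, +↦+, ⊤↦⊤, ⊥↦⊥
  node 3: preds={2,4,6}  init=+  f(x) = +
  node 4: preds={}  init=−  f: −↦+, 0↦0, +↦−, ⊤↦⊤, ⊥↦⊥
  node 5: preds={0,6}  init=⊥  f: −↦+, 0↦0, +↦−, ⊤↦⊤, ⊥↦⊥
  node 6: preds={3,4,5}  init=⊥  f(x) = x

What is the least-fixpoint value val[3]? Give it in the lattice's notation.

+

Iteration log — 13 steps:
  step 1. node 0  ⊔preds=+  new=⊤  old=−  +wl: 
  step 2. node 1  ⊔preds=⊥  new=⊥  stable
  step 3. node 2  ⊔preds=−  new=+  old=⊥  +wl: 0
  step 4. node 3  ⊔preds=⊤  new=+  stable
  step 5. node 4  ⊔preds=⊥  new=−  stable
  step 6. node 5  ⊔preds=⊤  new=⊤  old=⊥  +wl: 1,2
  step 7. node 6  ⊔preds=⊤  new=⊤  old=⊥  +wl: 3,5
  step 8. node 0  ⊔preds=+  new=⊤  stable
  step 9. node 1  ⊔preds=⊤  new=⊤  old=⊥  +wl: 0
  step 10. node 2  ⊔preds=⊤  new=⊤  old=+  +wl: 
  step 11. node 3  ⊔preds=⊤  new=+  stable
  step 12. node 5  ⊔preds=⊤  new=⊤  stable
  step 13. node 0  ⊔preds=⊤  new=⊤  stable

Least fixpoint reached:
  node 0: ⊤
  node 1: ⊤
  node 2: ⊤
  node 3: +
  node 4: −
  node 5: ⊤
  node 6: ⊤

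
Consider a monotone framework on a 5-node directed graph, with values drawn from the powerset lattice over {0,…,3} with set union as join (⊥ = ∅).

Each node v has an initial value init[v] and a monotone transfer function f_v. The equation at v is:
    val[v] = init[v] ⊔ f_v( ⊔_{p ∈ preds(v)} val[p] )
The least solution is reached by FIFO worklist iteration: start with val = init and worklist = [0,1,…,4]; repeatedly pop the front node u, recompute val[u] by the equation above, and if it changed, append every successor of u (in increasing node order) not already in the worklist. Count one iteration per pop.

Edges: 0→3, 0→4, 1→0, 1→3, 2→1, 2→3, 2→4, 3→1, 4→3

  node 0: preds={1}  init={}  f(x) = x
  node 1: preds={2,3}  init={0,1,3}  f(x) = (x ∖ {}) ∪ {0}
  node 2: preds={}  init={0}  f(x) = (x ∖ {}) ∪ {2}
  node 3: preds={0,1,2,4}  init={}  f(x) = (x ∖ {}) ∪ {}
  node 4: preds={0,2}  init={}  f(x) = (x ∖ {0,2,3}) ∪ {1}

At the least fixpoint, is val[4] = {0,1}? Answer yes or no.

Worklist (10 pops):
  #1 pop 0: in={0,1,3} → {0,1,3} (was {}); enqueue []
  #2 pop 1: in={0} → {0,1,3} (no change)
  #3 pop 2: in={} → {0,2} (was {0}); enqueue [1]
  #4 pop 3: in={0,1,2,3} → {0,1,2,3} (was {}); enqueue []
  #5 pop 4: in={0,1,2,3} → {1} (was {}); enqueue [3]
  #6 pop 1: in={0,1,2,3} → {0,1,2,3} (was {0,1,3}); enqueue [0]
  #7 pop 3: in={0,1,2,3} → {0,1,2,3} (no change)
  #8 pop 0: in={0,1,2,3} → {0,1,2,3} (was {0,1,3}); enqueue [3,4]
  #9 pop 3: in={0,1,2,3} → {0,1,2,3} (no change)
  #10 pop 4: in={0,1,2,3} → {1} (no change)

Fixpoint:
  val[0] = {0,1,2,3}
  val[1] = {0,1,2,3}
  val[2] = {0,2}
  val[3] = {0,1,2,3}
  val[4] = {1}

no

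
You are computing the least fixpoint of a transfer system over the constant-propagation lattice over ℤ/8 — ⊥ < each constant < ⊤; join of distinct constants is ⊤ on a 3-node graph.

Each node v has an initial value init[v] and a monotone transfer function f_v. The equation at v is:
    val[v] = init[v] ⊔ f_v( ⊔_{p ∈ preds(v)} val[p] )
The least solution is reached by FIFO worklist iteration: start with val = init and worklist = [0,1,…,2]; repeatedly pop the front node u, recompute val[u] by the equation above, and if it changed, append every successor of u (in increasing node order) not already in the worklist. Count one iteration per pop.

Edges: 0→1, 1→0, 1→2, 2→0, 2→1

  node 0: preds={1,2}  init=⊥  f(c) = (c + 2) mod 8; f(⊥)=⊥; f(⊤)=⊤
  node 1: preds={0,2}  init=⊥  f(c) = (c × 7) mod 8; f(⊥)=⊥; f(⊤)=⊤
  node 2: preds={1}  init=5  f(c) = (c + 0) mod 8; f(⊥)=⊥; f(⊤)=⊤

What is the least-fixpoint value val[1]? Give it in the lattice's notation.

⊤

Worklist (5 pops):
  #1 pop 0: in=5 → 7 (was ⊥); enqueue []
  #2 pop 1: in=⊤ → ⊤ (was ⊥); enqueue [0]
  #3 pop 2: in=⊤ → ⊤ (was 5); enqueue [1]
  #4 pop 0: in=⊤ → ⊤ (was 7); enqueue []
  #5 pop 1: in=⊤ → ⊤ (no change)

Fixpoint:
  val[0] = ⊤
  val[1] = ⊤
  val[2] = ⊤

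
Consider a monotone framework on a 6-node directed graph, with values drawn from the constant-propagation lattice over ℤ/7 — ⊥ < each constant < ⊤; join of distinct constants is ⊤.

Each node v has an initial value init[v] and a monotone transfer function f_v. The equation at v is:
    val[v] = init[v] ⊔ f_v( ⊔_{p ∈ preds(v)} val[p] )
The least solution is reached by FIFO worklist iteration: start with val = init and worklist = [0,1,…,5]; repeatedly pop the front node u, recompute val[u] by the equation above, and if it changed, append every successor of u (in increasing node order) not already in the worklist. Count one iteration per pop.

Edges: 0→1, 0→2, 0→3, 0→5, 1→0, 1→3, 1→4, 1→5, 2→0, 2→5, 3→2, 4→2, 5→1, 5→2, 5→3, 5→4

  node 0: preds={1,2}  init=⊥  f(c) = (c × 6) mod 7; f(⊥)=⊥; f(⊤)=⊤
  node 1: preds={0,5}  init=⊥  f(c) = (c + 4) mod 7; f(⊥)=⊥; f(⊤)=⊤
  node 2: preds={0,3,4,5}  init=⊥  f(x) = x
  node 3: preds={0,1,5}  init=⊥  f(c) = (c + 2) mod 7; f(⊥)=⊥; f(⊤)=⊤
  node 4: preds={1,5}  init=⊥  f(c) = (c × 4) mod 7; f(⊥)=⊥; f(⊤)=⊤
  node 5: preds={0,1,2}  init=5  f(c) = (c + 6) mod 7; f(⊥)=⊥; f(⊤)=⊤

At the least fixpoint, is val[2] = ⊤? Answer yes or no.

yes

Worklist (13 pops):
  #1 pop 0: in=⊥ → ⊥ (no change)
  #2 pop 1: in=5 → 2 (was ⊥); enqueue [0]
  #3 pop 2: in=5 → 5 (was ⊥); enqueue []
  #4 pop 3: in=⊤ → ⊤ (was ⊥); enqueue [2]
  #5 pop 4: in=⊤ → ⊤ (was ⊥); enqueue []
  #6 pop 5: in=⊤ → ⊤ (was 5); enqueue [1,3,4]
  #7 pop 0: in=⊤ → ⊤ (was ⊥); enqueue [5]
  #8 pop 2: in=⊤ → ⊤ (was 5); enqueue [0]
  #9 pop 1: in=⊤ → ⊤ (was 2); enqueue []
  #10 pop 3: in=⊤ → ⊤ (no change)
  #11 pop 4: in=⊤ → ⊤ (no change)
  #12 pop 5: in=⊤ → ⊤ (no change)
  #13 pop 0: in=⊤ → ⊤ (no change)

Fixpoint:
  val[0] = ⊤
  val[1] = ⊤
  val[2] = ⊤
  val[3] = ⊤
  val[4] = ⊤
  val[5] = ⊤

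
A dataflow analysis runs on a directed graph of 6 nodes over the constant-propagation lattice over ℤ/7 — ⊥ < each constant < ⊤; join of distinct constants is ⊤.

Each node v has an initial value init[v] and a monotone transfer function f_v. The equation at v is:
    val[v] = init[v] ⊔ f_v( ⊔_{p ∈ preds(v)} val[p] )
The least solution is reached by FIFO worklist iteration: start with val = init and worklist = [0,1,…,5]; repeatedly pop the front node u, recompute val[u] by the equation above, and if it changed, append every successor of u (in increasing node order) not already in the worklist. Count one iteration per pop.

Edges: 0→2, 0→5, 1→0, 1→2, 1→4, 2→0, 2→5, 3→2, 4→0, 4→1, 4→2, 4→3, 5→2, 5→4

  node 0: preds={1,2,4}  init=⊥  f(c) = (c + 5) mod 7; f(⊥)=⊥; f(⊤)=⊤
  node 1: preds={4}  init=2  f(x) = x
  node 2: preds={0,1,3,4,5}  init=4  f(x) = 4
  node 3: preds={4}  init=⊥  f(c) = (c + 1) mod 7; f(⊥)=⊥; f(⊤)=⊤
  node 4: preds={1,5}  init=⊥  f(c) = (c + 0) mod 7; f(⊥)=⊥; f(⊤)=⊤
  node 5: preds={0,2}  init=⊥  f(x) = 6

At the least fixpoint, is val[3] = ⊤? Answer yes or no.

Trace (18 dequeues):
  [1] u=0 | in ⊤ | out ⊤ | prev ⊥ | push {}
  [2] u=1 | in ⊥ | out 2 | ==
  [3] u=2 | in ⊤ | out 4 | ==
  [4] u=3 | in ⊥ | out ⊥ | ==
  [5] u=4 | in 2 | out 2 | prev ⊥ | push {0,1,2,3}
  [6] u=5 | in ⊤ | out 6 | prev ⊥ | push {4}
  [7] u=0 | in ⊤ | out ⊤ | ==
  [8] u=1 | in 2 | out 2 | ==
  [9] u=2 | in ⊤ | out 4 | ==
  [10] u=3 | in 2 | out 3 | prev ⊥ | push {2}
  [11] u=4 | in ⊤ | out ⊤ | prev 2 | push {0,1,3}
  [12] u=2 | in ⊤ | out 4 | ==
  [13] u=0 | in ⊤ | out ⊤ | ==
  [14] u=1 | in ⊤ | out ⊤ | prev 2 | push {0,2,4}
  [15] u=3 | in ⊤ | out ⊤ | prev 3 | push {}
  [16] u=0 | in ⊤ | out ⊤ | ==
  [17] u=2 | in ⊤ | out 4 | ==
  [18] u=4 | in ⊤ | out ⊤ | ==

Converged values:
  [0] ⊤
  [1] ⊤
  [2] 4
  [3] ⊤
  [4] ⊤
  [5] 6

yes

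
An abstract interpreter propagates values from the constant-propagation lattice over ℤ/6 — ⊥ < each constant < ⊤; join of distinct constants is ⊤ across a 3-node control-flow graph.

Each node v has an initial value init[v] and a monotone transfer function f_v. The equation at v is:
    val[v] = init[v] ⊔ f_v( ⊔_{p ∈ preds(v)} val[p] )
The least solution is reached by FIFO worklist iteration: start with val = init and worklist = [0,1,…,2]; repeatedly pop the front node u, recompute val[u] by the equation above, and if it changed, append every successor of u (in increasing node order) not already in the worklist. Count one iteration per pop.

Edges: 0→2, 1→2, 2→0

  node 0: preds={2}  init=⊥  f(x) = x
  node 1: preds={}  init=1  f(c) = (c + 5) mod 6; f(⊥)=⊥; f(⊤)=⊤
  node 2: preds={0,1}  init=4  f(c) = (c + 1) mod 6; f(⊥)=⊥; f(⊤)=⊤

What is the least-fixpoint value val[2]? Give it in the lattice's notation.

Worklist (5 pops):
  #1 pop 0: in=4 → 4 (was ⊥); enqueue []
  #2 pop 1: in=⊥ → 1 (no change)
  #3 pop 2: in=⊤ → ⊤ (was 4); enqueue [0]
  #4 pop 0: in=⊤ → ⊤ (was 4); enqueue [2]
  #5 pop 2: in=⊤ → ⊤ (no change)

Fixpoint:
  val[0] = ⊤
  val[1] = 1
  val[2] = ⊤

⊤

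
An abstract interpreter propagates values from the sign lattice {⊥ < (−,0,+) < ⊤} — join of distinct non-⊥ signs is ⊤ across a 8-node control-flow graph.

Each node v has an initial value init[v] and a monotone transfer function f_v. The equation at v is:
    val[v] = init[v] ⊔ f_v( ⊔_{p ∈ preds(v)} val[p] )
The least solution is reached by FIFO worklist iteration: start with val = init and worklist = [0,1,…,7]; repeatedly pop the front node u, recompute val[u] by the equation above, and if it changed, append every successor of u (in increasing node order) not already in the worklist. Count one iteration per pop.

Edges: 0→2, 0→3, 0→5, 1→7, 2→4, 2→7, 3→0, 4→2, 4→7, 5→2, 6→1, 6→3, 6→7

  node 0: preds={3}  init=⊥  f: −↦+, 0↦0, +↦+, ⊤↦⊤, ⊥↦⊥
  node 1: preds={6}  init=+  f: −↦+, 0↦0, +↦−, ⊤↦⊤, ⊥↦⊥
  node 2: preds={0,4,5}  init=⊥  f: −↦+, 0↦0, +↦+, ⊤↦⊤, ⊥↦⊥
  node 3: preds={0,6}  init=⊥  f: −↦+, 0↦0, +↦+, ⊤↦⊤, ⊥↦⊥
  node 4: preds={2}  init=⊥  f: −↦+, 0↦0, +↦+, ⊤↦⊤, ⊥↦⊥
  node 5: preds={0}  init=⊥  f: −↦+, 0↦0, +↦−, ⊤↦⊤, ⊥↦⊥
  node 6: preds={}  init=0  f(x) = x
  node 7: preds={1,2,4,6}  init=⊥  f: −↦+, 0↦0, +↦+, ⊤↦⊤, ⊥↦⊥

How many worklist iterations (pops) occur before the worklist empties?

15

Trace (15 dequeues):
  [1] u=0 | in ⊥ | out ⊥ | ==
  [2] u=1 | in 0 | out ⊤ | prev + | push {}
  [3] u=2 | in ⊥ | out ⊥ | ==
  [4] u=3 | in 0 | out 0 | prev ⊥ | push {0}
  [5] u=4 | in ⊥ | out ⊥ | ==
  [6] u=5 | in ⊥ | out ⊥ | ==
  [7] u=6 | in ⊥ | out 0 | ==
  [8] u=7 | in ⊤ | out ⊤ | prev ⊥ | push {}
  [9] u=0 | in 0 | out 0 | prev ⊥ | push {2,3,5}
  [10] u=2 | in 0 | out 0 | prev ⊥ | push {4,7}
  [11] u=3 | in 0 | out 0 | ==
  [12] u=5 | in 0 | out 0 | prev ⊥ | push {2}
  [13] u=4 | in 0 | out 0 | prev ⊥ | push {}
  [14] u=7 | in ⊤ | out ⊤ | ==
  [15] u=2 | in 0 | out 0 | ==

Converged values:
  [0] 0
  [1] ⊤
  [2] 0
  [3] 0
  [4] 0
  [5] 0
  [6] 0
  [7] ⊤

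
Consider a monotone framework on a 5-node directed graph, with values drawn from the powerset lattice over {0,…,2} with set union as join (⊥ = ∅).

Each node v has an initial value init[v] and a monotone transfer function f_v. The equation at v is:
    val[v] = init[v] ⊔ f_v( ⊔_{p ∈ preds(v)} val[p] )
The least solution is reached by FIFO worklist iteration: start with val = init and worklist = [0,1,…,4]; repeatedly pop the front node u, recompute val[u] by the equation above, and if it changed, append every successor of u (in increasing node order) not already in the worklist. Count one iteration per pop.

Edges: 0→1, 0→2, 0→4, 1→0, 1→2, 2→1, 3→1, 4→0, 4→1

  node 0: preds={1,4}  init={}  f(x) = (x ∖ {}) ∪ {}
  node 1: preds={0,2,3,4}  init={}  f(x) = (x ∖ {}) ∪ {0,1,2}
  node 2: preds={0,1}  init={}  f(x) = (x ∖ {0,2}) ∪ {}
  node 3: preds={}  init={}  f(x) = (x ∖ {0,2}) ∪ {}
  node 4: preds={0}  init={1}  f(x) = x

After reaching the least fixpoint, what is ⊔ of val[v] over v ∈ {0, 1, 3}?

Iteration log — 11 steps:
  step 1. node 0  ⊔preds={1}  new={1}  old={}  +wl: 
  step 2. node 1  ⊔preds={1}  new={0,1,2}  old={}  +wl: 0
  step 3. node 2  ⊔preds={0,1,2}  new={1}  old={}  +wl: 1
  step 4. node 3  ⊔preds={}  new={}  stable
  step 5. node 4  ⊔preds={1}  new={1}  stable
  step 6. node 0  ⊔preds={0,1,2}  new={0,1,2}  old={1}  +wl: 2,4
  step 7. node 1  ⊔preds={0,1,2}  new={0,1,2}  stable
  step 8. node 2  ⊔preds={0,1,2}  new={1}  stable
  step 9. node 4  ⊔preds={0,1,2}  new={0,1,2}  old={1}  +wl: 0,1
  step 10. node 0  ⊔preds={0,1,2}  new={0,1,2}  stable
  step 11. node 1  ⊔preds={0,1,2}  new={0,1,2}  stable

Least fixpoint reached:
  node 0: {0,1,2}
  node 1: {0,1,2}
  node 2: {1}
  node 3: {}
  node 4: {0,1,2}

{0,1,2}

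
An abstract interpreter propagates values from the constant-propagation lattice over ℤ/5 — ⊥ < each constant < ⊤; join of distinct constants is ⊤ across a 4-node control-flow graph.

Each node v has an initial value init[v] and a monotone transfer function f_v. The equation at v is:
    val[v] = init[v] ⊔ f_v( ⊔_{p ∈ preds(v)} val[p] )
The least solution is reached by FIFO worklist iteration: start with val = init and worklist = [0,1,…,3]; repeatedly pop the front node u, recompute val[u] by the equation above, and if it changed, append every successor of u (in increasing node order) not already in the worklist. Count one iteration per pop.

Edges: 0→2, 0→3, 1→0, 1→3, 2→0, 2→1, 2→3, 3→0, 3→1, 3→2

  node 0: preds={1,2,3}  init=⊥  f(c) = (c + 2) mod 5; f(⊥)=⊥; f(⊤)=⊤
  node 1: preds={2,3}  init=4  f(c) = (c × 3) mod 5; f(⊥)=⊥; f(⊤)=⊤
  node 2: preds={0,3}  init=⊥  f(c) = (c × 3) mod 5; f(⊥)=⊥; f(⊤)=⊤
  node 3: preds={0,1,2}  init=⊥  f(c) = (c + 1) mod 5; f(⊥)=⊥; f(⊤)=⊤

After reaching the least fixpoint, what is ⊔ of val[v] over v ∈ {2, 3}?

⊤

Trace (10 dequeues):
  [1] u=0 | in 4 | out 1 | prev ⊥ | push {}
  [2] u=1 | in ⊥ | out 4 | ==
  [3] u=2 | in 1 | out 3 | prev ⊥ | push {0,1}
  [4] u=3 | in ⊤ | out ⊤ | prev ⊥ | push {2}
  [5] u=0 | in ⊤ | out ⊤ | prev 1 | push {3}
  [6] u=1 | in ⊤ | out ⊤ | prev 4 | push {0}
  [7] u=2 | in ⊤ | out ⊤ | prev 3 | push {1}
  [8] u=3 | in ⊤ | out ⊤ | ==
  [9] u=0 | in ⊤ | out ⊤ | ==
  [10] u=1 | in ⊤ | out ⊤ | ==

Converged values:
  [0] ⊤
  [1] ⊤
  [2] ⊤
  [3] ⊤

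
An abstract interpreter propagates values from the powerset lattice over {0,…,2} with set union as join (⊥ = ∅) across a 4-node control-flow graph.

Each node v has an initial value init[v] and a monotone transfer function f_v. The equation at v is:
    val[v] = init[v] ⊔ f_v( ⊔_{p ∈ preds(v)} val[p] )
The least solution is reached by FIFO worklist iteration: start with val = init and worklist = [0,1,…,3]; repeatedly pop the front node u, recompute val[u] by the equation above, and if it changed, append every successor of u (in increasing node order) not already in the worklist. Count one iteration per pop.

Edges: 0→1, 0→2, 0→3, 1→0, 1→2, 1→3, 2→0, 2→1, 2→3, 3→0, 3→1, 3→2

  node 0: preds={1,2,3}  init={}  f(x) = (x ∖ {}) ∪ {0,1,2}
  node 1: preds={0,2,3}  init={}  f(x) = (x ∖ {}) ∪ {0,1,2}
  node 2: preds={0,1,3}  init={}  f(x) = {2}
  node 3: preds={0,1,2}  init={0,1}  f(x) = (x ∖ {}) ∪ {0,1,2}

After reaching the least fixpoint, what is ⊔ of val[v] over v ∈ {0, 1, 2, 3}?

{0,1,2}

Worklist (7 pops):
  #1 pop 0: in={0,1} → {0,1,2} (was {}); enqueue []
  #2 pop 1: in={0,1,2} → {0,1,2} (was {}); enqueue [0]
  #3 pop 2: in={0,1,2} → {2} (was {}); enqueue [1]
  #4 pop 3: in={0,1,2} → {0,1,2} (was {0,1}); enqueue [2]
  #5 pop 0: in={0,1,2} → {0,1,2} (no change)
  #6 pop 1: in={0,1,2} → {0,1,2} (no change)
  #7 pop 2: in={0,1,2} → {2} (no change)

Fixpoint:
  val[0] = {0,1,2}
  val[1] = {0,1,2}
  val[2] = {2}
  val[3] = {0,1,2}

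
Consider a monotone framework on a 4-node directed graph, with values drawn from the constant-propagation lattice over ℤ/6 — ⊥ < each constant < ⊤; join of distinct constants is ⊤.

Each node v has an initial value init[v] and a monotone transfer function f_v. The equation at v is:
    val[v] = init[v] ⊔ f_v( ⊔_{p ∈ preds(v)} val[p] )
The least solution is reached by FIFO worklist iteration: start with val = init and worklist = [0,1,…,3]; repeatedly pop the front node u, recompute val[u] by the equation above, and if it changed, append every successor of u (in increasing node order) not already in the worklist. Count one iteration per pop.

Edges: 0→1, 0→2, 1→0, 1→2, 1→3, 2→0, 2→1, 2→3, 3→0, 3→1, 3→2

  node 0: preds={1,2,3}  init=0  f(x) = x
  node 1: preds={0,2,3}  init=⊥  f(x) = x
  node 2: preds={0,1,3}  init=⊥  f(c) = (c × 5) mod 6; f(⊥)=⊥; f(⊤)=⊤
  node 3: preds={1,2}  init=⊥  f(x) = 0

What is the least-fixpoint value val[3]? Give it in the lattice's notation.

0

Worklist (7 pops):
  #1 pop 0: in=⊥ → 0 (no change)
  #2 pop 1: in=0 → 0 (was ⊥); enqueue [0]
  #3 pop 2: in=0 → 0 (was ⊥); enqueue [1]
  #4 pop 3: in=0 → 0 (was ⊥); enqueue [2]
  #5 pop 0: in=0 → 0 (no change)
  #6 pop 1: in=0 → 0 (no change)
  #7 pop 2: in=0 → 0 (no change)

Fixpoint:
  val[0] = 0
  val[1] = 0
  val[2] = 0
  val[3] = 0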